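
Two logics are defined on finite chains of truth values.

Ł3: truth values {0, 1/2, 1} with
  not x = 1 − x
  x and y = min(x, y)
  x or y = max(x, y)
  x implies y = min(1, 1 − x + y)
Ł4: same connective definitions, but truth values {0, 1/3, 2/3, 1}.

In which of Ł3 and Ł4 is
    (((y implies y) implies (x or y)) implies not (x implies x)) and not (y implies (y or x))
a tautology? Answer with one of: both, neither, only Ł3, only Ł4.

In Ł3: at x = 0, y = 0 the value is 0 — not a tautology.
In Ł4: at x = 0, y = 0 the value is 0 — not a tautology.

neither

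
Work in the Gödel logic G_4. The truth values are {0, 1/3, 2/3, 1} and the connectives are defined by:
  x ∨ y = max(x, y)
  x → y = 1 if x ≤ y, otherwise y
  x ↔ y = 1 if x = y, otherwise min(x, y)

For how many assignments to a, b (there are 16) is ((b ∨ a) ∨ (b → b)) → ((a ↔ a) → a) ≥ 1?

4

a = 0, b = 0 ↦ 0  <
a = 0, b = 1/3 ↦ 0  <
a = 0, b = 2/3 ↦ 0  <
a = 0, b = 1 ↦ 0  <
a = 1/3, b = 0 ↦ 1/3  <
a = 1/3, b = 1/3 ↦ 1/3  <
a = 1/3, b = 2/3 ↦ 1/3  <
a = 1/3, b = 1 ↦ 1/3  <
a = 2/3, b = 0 ↦ 2/3  <
a = 2/3, b = 1/3 ↦ 2/3  <
a = 2/3, b = 2/3 ↦ 2/3  <
a = 2/3, b = 1 ↦ 2/3  <
a = 1, b = 0 ↦ 1  ≥
a = 1, b = 1/3 ↦ 1  ≥
a = 1, b = 2/3 ↦ 1  ≥
a = 1, b = 1 ↦ 1  ≥
So 4 of the 16 assignments meet the threshold.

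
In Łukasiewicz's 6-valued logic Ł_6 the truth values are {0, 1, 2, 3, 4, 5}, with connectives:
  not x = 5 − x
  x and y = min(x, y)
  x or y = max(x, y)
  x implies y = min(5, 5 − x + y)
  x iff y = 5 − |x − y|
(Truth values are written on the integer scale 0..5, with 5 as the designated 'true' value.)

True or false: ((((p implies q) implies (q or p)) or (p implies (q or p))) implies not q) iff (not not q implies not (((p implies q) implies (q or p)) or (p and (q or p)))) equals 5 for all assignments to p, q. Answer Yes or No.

Counterexample: take p = 0, q = 1.
p implies q = 0 implies 1 = 5
q or p = 1 or 0 = 1
(p implies q) implies (q or p) = 5 implies 1 = 1
q or p = 1 or 0 = 1
p implies (q or p) = 0 implies 1 = 5
((p implies q) implies (q or p)) or (p implies (q or p)) = 1 or 5 = 5
not q = not 1 = 4
(((p implies q) implies (q or p)) or (p implies (q or p))) implies not q = 5 implies 4 = 4
not q = not 1 = 4
not not q = not 4 = 1
p implies q = 0 implies 1 = 5
q or p = 1 or 0 = 1
(p implies q) implies (q or p) = 5 implies 1 = 1
q or p = 1 or 0 = 1
p and (q or p) = 0 and 1 = 0
((p implies q) implies (q or p)) or (p and (q or p)) = 1 or 0 = 1
not (((p implies q) implies (q or p)) or (p and (q or p))) = not 1 = 4
not not q implies not (((p implies q) implies (q or p)) or (p and (q or p))) = 1 implies 4 = 5
((((p implies q) implies (q or p)) or (p implies (q or p))) implies not q) iff (not not q implies not (((p implies q) implies (q or p)) or (p and (q or p)))) = 4 iff 5 = 4
This gives 4 ≠ 5.

No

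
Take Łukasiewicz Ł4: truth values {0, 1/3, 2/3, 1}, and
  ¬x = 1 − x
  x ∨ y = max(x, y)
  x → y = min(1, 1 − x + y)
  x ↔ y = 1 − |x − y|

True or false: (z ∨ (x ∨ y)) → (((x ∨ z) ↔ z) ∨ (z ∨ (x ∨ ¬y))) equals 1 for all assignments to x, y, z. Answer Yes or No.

Counterexample: take x = 1/3, y = 1, z = 0.
x ∨ y = 1/3 ∨ 1 = 1
z ∨ (x ∨ y) = 0 ∨ 1 = 1
x ∨ z = 1/3 ∨ 0 = 1/3
(x ∨ z) ↔ z = 1/3 ↔ 0 = 2/3
¬y = ¬1 = 0
x ∨ ¬y = 1/3 ∨ 0 = 1/3
z ∨ (x ∨ ¬y) = 0 ∨ 1/3 = 1/3
((x ∨ z) ↔ z) ∨ (z ∨ (x ∨ ¬y)) = 2/3 ∨ 1/3 = 2/3
(z ∨ (x ∨ y)) → (((x ∨ z) ↔ z) ∨ (z ∨ (x ∨ ¬y))) = 1 → 2/3 = 2/3
This gives 2/3 ≠ 1.

No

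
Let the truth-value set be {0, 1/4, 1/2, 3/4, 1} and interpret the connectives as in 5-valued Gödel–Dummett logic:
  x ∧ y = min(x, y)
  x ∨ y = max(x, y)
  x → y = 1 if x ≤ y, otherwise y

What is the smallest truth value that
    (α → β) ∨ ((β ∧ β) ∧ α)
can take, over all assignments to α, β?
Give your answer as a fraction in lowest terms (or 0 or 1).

0

Take α = 1/4, β = 0:
α → β = 1/4 → 0 = 0
β ∧ β = 0 ∧ 0 = 0
(β ∧ β) ∧ α = 0 ∧ 1/4 = 0
(α → β) ∨ ((β ∧ β) ∧ α) = 0 ∨ 0 = 0
No assignment yields a value below 0, so this is the minimum.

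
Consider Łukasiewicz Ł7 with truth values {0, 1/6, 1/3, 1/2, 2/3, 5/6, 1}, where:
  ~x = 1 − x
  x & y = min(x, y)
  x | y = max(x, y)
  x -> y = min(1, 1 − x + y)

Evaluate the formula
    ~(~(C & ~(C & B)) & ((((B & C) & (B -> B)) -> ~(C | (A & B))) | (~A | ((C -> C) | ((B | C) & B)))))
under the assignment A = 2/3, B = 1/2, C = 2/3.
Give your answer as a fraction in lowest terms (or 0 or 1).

C & B = 2/3 & 1/2 = 1/2
~(C & B) = ~1/2 = 1/2
C & ~(C & B) = 2/3 & 1/2 = 1/2
~(C & ~(C & B)) = ~1/2 = 1/2
B & C = 1/2 & 2/3 = 1/2
B -> B = 1/2 -> 1/2 = 1
(B & C) & (B -> B) = 1/2 & 1 = 1/2
A & B = 2/3 & 1/2 = 1/2
C | (A & B) = 2/3 | 1/2 = 2/3
~(C | (A & B)) = ~2/3 = 1/3
((B & C) & (B -> B)) -> ~(C | (A & B)) = 1/2 -> 1/3 = 5/6
~A = ~2/3 = 1/3
C -> C = 2/3 -> 2/3 = 1
B | C = 1/2 | 2/3 = 2/3
(B | C) & B = 2/3 & 1/2 = 1/2
(C -> C) | ((B | C) & B) = 1 | 1/2 = 1
~A | ((C -> C) | ((B | C) & B)) = 1/3 | 1 = 1
(((B & C) & (B -> B)) -> ~(C | (A & B))) | (~A | ((C -> C) | ((B | C) & B))) = 5/6 | 1 = 1
~(C & ~(C & B)) & ((((B & C) & (B -> B)) -> ~(C | (A & B))) | (~A | ((C -> C) | ((B | C) & B)))) = 1/2 & 1 = 1/2
~(~(C & ~(C & B)) & ((((B & C) & (B -> B)) -> ~(C | (A & B))) | (~A | ((C -> C) | ((B | C) & B))))) = ~1/2 = 1/2

1/2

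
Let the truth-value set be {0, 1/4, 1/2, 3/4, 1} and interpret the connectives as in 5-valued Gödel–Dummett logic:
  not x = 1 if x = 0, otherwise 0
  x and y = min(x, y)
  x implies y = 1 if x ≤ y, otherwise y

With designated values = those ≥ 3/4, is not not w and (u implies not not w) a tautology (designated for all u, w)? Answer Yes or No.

No

Counterexample: take u = 0, w = 0.
not w = not 0 = 1
not not w = not 1 = 0
u implies not not w = 0 implies 0 = 1
not not w and (u implies not not w) = 0 and 1 = 0
This gives 0, which is below 3/4.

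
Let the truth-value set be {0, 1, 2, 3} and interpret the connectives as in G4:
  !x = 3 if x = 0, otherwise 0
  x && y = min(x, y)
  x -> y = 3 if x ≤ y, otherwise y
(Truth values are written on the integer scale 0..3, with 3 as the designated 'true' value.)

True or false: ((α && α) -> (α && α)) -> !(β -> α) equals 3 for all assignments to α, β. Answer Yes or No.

No

Counterexample: take α = 0, β = 0.
α && α = 0 && 0 = 0
α && α = 0 && 0 = 0
(α && α) -> (α && α) = 0 -> 0 = 3
β -> α = 0 -> 0 = 3
!(β -> α) = !3 = 0
((α && α) -> (α && α)) -> !(β -> α) = 3 -> 0 = 0
This gives 0 ≠ 3.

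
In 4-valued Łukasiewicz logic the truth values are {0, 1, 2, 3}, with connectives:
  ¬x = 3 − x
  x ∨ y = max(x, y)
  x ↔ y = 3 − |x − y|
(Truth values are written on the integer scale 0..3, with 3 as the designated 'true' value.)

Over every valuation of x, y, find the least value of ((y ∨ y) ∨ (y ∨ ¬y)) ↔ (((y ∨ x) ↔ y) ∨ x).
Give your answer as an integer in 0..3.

Take x = 0, y = 1:
y ∨ y = 1 ∨ 1 = 1
¬y = ¬1 = 2
y ∨ ¬y = 1 ∨ 2 = 2
(y ∨ y) ∨ (y ∨ ¬y) = 1 ∨ 2 = 2
y ∨ x = 1 ∨ 0 = 1
(y ∨ x) ↔ y = 1 ↔ 1 = 3
((y ∨ x) ↔ y) ∨ x = 3 ∨ 0 = 3
((y ∨ y) ∨ (y ∨ ¬y)) ↔ (((y ∨ x) ↔ y) ∨ x) = 2 ↔ 3 = 2
No assignment yields a value below 2, so this is the minimum.

2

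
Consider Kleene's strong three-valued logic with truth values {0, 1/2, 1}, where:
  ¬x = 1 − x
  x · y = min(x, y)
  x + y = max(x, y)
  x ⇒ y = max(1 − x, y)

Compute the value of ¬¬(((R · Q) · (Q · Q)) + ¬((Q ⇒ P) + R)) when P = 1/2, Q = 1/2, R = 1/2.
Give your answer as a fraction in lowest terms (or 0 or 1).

R · Q = 1/2 · 1/2 = 1/2
Q · Q = 1/2 · 1/2 = 1/2
(R · Q) · (Q · Q) = 1/2 · 1/2 = 1/2
Q ⇒ P = 1/2 ⇒ 1/2 = 1/2
(Q ⇒ P) + R = 1/2 + 1/2 = 1/2
¬((Q ⇒ P) + R) = ¬1/2 = 1/2
((R · Q) · (Q · Q)) + ¬((Q ⇒ P) + R) = 1/2 + 1/2 = 1/2
¬(((R · Q) · (Q · Q)) + ¬((Q ⇒ P) + R)) = ¬1/2 = 1/2
¬¬(((R · Q) · (Q · Q)) + ¬((Q ⇒ P) + R)) = ¬1/2 = 1/2

1/2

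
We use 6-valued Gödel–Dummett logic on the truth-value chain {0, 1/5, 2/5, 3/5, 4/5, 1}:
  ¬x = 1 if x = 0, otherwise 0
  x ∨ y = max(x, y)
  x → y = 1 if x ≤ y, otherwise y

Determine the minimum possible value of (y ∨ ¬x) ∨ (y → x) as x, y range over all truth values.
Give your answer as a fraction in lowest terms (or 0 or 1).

Take x = 1/5, y = 2/5:
¬x = ¬1/5 = 0
y ∨ ¬x = 2/5 ∨ 0 = 2/5
y → x = 2/5 → 1/5 = 1/5
(y ∨ ¬x) ∨ (y → x) = 2/5 ∨ 1/5 = 2/5
No assignment yields a value below 2/5, so this is the minimum.

2/5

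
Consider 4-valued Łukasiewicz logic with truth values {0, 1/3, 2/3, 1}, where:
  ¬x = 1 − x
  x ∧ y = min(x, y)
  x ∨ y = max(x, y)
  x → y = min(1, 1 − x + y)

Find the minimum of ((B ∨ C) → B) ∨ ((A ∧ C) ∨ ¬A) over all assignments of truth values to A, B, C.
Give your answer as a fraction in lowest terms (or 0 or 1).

2/3

Take A = 1/3, B = 0, C = 1/3:
B ∨ C = 0 ∨ 1/3 = 1/3
(B ∨ C) → B = 1/3 → 0 = 2/3
A ∧ C = 1/3 ∧ 1/3 = 1/3
¬A = ¬1/3 = 2/3
(A ∧ C) ∨ ¬A = 1/3 ∨ 2/3 = 2/3
((B ∨ C) → B) ∨ ((A ∧ C) ∨ ¬A) = 2/3 ∨ 2/3 = 2/3
No assignment yields a value below 2/3, so this is the minimum.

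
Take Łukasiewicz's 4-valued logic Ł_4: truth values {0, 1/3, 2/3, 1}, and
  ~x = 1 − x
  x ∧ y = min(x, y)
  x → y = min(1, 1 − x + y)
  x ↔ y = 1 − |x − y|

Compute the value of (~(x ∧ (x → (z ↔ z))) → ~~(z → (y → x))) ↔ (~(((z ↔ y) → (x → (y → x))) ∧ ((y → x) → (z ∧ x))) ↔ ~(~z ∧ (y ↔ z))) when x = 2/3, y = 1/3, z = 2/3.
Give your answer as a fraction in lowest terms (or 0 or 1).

z ↔ z = 2/3 ↔ 2/3 = 1
x → (z ↔ z) = 2/3 → 1 = 1
x ∧ (x → (z ↔ z)) = 2/3 ∧ 1 = 2/3
~(x ∧ (x → (z ↔ z))) = ~2/3 = 1/3
y → x = 1/3 → 2/3 = 1
z → (y → x) = 2/3 → 1 = 1
~(z → (y → x)) = ~1 = 0
~~(z → (y → x)) = ~0 = 1
~(x ∧ (x → (z ↔ z))) → ~~(z → (y → x)) = 1/3 → 1 = 1
z ↔ y = 2/3 ↔ 1/3 = 2/3
y → x = 1/3 → 2/3 = 1
x → (y → x) = 2/3 → 1 = 1
(z ↔ y) → (x → (y → x)) = 2/3 → 1 = 1
y → x = 1/3 → 2/3 = 1
z ∧ x = 2/3 ∧ 2/3 = 2/3
(y → x) → (z ∧ x) = 1 → 2/3 = 2/3
((z ↔ y) → (x → (y → x))) ∧ ((y → x) → (z ∧ x)) = 1 ∧ 2/3 = 2/3
~(((z ↔ y) → (x → (y → x))) ∧ ((y → x) → (z ∧ x))) = ~2/3 = 1/3
~z = ~2/3 = 1/3
y ↔ z = 1/3 ↔ 2/3 = 2/3
~z ∧ (y ↔ z) = 1/3 ∧ 2/3 = 1/3
~(~z ∧ (y ↔ z)) = ~1/3 = 2/3
~(((z ↔ y) → (x → (y → x))) ∧ ((y → x) → (z ∧ x))) ↔ ~(~z ∧ (y ↔ z)) = 1/3 ↔ 2/3 = 2/3
(~(x ∧ (x → (z ↔ z))) → ~~(z → (y → x))) ↔ (~(((z ↔ y) → (x → (y → x))) ∧ ((y → x) → (z ∧ x))) ↔ ~(~z ∧ (y ↔ z))) = 1 ↔ 2/3 = 2/3

2/3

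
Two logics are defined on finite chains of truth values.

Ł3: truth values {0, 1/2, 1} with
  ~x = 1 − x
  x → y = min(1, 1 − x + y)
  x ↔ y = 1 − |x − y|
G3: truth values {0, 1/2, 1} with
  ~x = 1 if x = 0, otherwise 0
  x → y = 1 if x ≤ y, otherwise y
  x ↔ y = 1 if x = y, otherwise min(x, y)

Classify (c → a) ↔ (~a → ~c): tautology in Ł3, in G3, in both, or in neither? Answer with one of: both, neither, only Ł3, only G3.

only Ł3

In Ł3: every assignment gives 1 — tautology.
In G3: at a = 1/2, c = 1 the value is 1/2 — not a tautology.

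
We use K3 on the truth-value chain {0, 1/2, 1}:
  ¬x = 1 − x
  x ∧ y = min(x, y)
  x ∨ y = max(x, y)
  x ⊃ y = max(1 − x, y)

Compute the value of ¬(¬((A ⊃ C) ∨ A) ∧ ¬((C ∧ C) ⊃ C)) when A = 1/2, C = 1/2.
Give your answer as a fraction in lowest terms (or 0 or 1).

1/2

A ⊃ C = 1/2 ⊃ 1/2 = 1/2
(A ⊃ C) ∨ A = 1/2 ∨ 1/2 = 1/2
¬((A ⊃ C) ∨ A) = ¬1/2 = 1/2
C ∧ C = 1/2 ∧ 1/2 = 1/2
(C ∧ C) ⊃ C = 1/2 ⊃ 1/2 = 1/2
¬((C ∧ C) ⊃ C) = ¬1/2 = 1/2
¬((A ⊃ C) ∨ A) ∧ ¬((C ∧ C) ⊃ C) = 1/2 ∧ 1/2 = 1/2
¬(¬((A ⊃ C) ∨ A) ∧ ¬((C ∧ C) ⊃ C)) = ¬1/2 = 1/2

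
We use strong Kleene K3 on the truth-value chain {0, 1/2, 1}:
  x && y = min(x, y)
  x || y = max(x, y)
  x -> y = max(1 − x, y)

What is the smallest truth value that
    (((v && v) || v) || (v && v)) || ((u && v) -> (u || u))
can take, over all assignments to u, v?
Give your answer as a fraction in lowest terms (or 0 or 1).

1/2

Take u = 1/2, v = 1/2:
v && v = 1/2 && 1/2 = 1/2
(v && v) || v = 1/2 || 1/2 = 1/2
v && v = 1/2 && 1/2 = 1/2
((v && v) || v) || (v && v) = 1/2 || 1/2 = 1/2
u && v = 1/2 && 1/2 = 1/2
u || u = 1/2 || 1/2 = 1/2
(u && v) -> (u || u) = 1/2 -> 1/2 = 1/2
(((v && v) || v) || (v && v)) || ((u && v) -> (u || u)) = 1/2 || 1/2 = 1/2
No assignment yields a value below 1/2, so this is the minimum.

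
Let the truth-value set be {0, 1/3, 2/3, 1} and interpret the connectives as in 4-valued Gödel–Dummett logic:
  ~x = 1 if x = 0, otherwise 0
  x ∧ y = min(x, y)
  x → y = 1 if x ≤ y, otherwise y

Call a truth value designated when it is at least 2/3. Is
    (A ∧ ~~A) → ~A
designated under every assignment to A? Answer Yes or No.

Counterexample: take A = 1/3.
~A = ~1/3 = 0
~~A = ~0 = 1
A ∧ ~~A = 1/3 ∧ 1 = 1/3
~A = ~1/3 = 0
(A ∧ ~~A) → ~A = 1/3 → 0 = 0
This gives 0, which is below 2/3.

No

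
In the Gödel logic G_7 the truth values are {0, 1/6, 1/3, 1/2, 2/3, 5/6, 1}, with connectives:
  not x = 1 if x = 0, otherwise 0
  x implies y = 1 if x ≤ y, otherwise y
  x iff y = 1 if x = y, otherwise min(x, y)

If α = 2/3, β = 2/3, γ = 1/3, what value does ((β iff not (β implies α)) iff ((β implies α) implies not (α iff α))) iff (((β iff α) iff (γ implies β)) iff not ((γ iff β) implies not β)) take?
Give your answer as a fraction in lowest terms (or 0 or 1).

1

β implies α = 2/3 implies 2/3 = 1
not (β implies α) = not 1 = 0
β iff not (β implies α) = 2/3 iff 0 = 0
β implies α = 2/3 implies 2/3 = 1
α iff α = 2/3 iff 2/3 = 1
not (α iff α) = not 1 = 0
(β implies α) implies not (α iff α) = 1 implies 0 = 0
(β iff not (β implies α)) iff ((β implies α) implies not (α iff α)) = 0 iff 0 = 1
β iff α = 2/3 iff 2/3 = 1
γ implies β = 1/3 implies 2/3 = 1
(β iff α) iff (γ implies β) = 1 iff 1 = 1
γ iff β = 1/3 iff 2/3 = 1/3
not β = not 2/3 = 0
(γ iff β) implies not β = 1/3 implies 0 = 0
not ((γ iff β) implies not β) = not 0 = 1
((β iff α) iff (γ implies β)) iff not ((γ iff β) implies not β) = 1 iff 1 = 1
((β iff not (β implies α)) iff ((β implies α) implies not (α iff α))) iff (((β iff α) iff (γ implies β)) iff not ((γ iff β) implies not β)) = 1 iff 1 = 1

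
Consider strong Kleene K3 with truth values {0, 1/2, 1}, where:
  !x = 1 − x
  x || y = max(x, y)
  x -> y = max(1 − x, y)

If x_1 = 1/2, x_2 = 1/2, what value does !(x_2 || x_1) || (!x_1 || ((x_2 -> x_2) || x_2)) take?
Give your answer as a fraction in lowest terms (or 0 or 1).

x_2 || x_1 = 1/2 || 1/2 = 1/2
!(x_2 || x_1) = !1/2 = 1/2
!x_1 = !1/2 = 1/2
x_2 -> x_2 = 1/2 -> 1/2 = 1/2
(x_2 -> x_2) || x_2 = 1/2 || 1/2 = 1/2
!x_1 || ((x_2 -> x_2) || x_2) = 1/2 || 1/2 = 1/2
!(x_2 || x_1) || (!x_1 || ((x_2 -> x_2) || x_2)) = 1/2 || 1/2 = 1/2

1/2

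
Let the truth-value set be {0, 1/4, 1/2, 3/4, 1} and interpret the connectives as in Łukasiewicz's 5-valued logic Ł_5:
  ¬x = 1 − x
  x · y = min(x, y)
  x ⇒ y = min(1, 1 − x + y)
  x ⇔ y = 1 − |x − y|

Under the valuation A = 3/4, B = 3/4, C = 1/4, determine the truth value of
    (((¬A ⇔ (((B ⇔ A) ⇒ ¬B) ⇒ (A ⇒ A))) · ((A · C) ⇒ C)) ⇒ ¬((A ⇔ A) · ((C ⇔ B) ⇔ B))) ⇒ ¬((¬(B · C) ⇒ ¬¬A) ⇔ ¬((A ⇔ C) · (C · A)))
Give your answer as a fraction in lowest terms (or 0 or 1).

1/4

¬A = ¬3/4 = 1/4
B ⇔ A = 3/4 ⇔ 3/4 = 1
¬B = ¬3/4 = 1/4
(B ⇔ A) ⇒ ¬B = 1 ⇒ 1/4 = 1/4
A ⇒ A = 3/4 ⇒ 3/4 = 1
((B ⇔ A) ⇒ ¬B) ⇒ (A ⇒ A) = 1/4 ⇒ 1 = 1
¬A ⇔ (((B ⇔ A) ⇒ ¬B) ⇒ (A ⇒ A)) = 1/4 ⇔ 1 = 1/4
A · C = 3/4 · 1/4 = 1/4
(A · C) ⇒ C = 1/4 ⇒ 1/4 = 1
(¬A ⇔ (((B ⇔ A) ⇒ ¬B) ⇒ (A ⇒ A))) · ((A · C) ⇒ C) = 1/4 · 1 = 1/4
A ⇔ A = 3/4 ⇔ 3/4 = 1
C ⇔ B = 1/4 ⇔ 3/4 = 1/2
(C ⇔ B) ⇔ B = 1/2 ⇔ 3/4 = 3/4
(A ⇔ A) · ((C ⇔ B) ⇔ B) = 1 · 3/4 = 3/4
¬((A ⇔ A) · ((C ⇔ B) ⇔ B)) = ¬3/4 = 1/4
((¬A ⇔ (((B ⇔ A) ⇒ ¬B) ⇒ (A ⇒ A))) · ((A · C) ⇒ C)) ⇒ ¬((A ⇔ A) · ((C ⇔ B) ⇔ B)) = 1/4 ⇒ 1/4 = 1
B · C = 3/4 · 1/4 = 1/4
¬(B · C) = ¬1/4 = 3/4
¬A = ¬3/4 = 1/4
¬¬A = ¬1/4 = 3/4
¬(B · C) ⇒ ¬¬A = 3/4 ⇒ 3/4 = 1
A ⇔ C = 3/4 ⇔ 1/4 = 1/2
C · A = 1/4 · 3/4 = 1/4
(A ⇔ C) · (C · A) = 1/2 · 1/4 = 1/4
¬((A ⇔ C) · (C · A)) = ¬1/4 = 3/4
(¬(B · C) ⇒ ¬¬A) ⇔ ¬((A ⇔ C) · (C · A)) = 1 ⇔ 3/4 = 3/4
¬((¬(B · C) ⇒ ¬¬A) ⇔ ¬((A ⇔ C) · (C · A))) = ¬3/4 = 1/4
(((¬A ⇔ (((B ⇔ A) ⇒ ¬B) ⇒ (A ⇒ A))) · ((A · C) ⇒ C)) ⇒ ¬((A ⇔ A) · ((C ⇔ B) ⇔ B))) ⇒ ¬((¬(B · C) ⇒ ¬¬A) ⇔ ¬((A ⇔ C) · (C · A))) = 1 ⇒ 1/4 = 1/4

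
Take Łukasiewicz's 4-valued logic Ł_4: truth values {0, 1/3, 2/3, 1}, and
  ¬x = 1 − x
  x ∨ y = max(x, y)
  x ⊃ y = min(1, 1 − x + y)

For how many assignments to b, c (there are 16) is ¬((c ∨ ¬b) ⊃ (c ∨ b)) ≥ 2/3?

2

b = 0, c = 0 ↦ 1  ≥
b = 0, c = 1/3 ↦ 2/3  ≥
b = 0, c = 2/3 ↦ 1/3  <
b = 0, c = 1 ↦ 0  <
b = 1/3, c = 0 ↦ 1/3  <
b = 1/3, c = 1/3 ↦ 1/3  <
b = 1/3, c = 2/3 ↦ 0  <
b = 1/3, c = 1 ↦ 0  <
b = 2/3, c = 0 ↦ 0  <
b = 2/3, c = 1/3 ↦ 0  <
b = 2/3, c = 2/3 ↦ 0  <
b = 2/3, c = 1 ↦ 0  <
b = 1, c = 0 ↦ 0  <
b = 1, c = 1/3 ↦ 0  <
b = 1, c = 2/3 ↦ 0  <
b = 1, c = 1 ↦ 0  <
So 2 of the 16 assignments meet the threshold.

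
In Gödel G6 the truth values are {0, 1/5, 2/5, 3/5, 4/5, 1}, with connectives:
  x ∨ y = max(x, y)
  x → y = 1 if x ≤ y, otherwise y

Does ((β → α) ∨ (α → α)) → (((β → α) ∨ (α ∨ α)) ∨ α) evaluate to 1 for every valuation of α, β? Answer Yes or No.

Counterexample: take α = 0, β = 1/5.
β → α = 1/5 → 0 = 0
α → α = 0 → 0 = 1
(β → α) ∨ (α → α) = 0 ∨ 1 = 1
β → α = 1/5 → 0 = 0
α ∨ α = 0 ∨ 0 = 0
(β → α) ∨ (α ∨ α) = 0 ∨ 0 = 0
((β → α) ∨ (α ∨ α)) ∨ α = 0 ∨ 0 = 0
((β → α) ∨ (α → α)) → (((β → α) ∨ (α ∨ α)) ∨ α) = 1 → 0 = 0
This gives 0 ≠ 1.

No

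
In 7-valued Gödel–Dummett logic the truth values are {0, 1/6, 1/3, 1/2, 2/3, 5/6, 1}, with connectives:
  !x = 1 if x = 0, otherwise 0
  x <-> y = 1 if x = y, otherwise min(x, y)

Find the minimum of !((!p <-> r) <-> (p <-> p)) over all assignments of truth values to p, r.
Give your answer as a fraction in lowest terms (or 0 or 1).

0

Take p = 0, r = 1/6:
!p = !0 = 1
!p <-> r = 1 <-> 1/6 = 1/6
p <-> p = 0 <-> 0 = 1
(!p <-> r) <-> (p <-> p) = 1/6 <-> 1 = 1/6
!((!p <-> r) <-> (p <-> p)) = !1/6 = 0
No assignment yields a value below 0, so this is the minimum.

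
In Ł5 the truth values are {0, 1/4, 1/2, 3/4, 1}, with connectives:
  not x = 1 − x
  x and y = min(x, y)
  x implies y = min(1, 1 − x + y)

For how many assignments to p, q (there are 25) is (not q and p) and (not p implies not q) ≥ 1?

1

value 1: 1 assignment (counts)
value 3/4: 3 assignments
value 1/2: 5 assignments
value 1/4: 7 assignments
value 0: 9 assignments
So 1 of the 25 assignments meets the threshold.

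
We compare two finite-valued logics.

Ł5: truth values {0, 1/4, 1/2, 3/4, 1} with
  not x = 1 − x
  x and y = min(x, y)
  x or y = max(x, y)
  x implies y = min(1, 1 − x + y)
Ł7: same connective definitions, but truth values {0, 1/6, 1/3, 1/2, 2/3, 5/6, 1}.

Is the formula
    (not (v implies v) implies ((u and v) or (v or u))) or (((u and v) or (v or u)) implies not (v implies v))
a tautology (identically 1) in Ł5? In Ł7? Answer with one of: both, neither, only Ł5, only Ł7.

both

In Ł5: every assignment gives 1 — tautology.
In Ł7: every assignment gives 1 — tautology.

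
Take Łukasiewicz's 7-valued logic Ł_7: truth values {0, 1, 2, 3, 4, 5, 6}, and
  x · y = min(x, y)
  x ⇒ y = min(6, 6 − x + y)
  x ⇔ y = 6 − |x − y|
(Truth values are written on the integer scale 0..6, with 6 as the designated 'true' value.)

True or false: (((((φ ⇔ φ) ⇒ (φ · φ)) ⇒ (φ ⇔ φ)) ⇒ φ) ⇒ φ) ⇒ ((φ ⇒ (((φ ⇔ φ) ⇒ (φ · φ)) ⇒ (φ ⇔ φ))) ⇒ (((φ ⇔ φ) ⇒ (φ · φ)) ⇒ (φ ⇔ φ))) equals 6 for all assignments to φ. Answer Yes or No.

φ = 0 ↦ 6
φ = 1 ↦ 6
φ = 2 ↦ 6
φ = 3 ↦ 6
φ = 4 ↦ 6
φ = 5 ↦ 6
φ = 6 ↦ 6
Every assignment gives a value ≥ 6.

Yes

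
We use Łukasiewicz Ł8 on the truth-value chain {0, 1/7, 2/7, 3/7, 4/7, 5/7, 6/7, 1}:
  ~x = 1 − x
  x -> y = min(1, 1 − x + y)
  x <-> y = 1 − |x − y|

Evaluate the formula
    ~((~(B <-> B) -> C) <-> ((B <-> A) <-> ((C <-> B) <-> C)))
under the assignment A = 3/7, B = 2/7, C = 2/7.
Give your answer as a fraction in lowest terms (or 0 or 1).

B <-> B = 2/7 <-> 2/7 = 1
~(B <-> B) = ~1 = 0
~(B <-> B) -> C = 0 -> 2/7 = 1
B <-> A = 2/7 <-> 3/7 = 6/7
C <-> B = 2/7 <-> 2/7 = 1
(C <-> B) <-> C = 1 <-> 2/7 = 2/7
(B <-> A) <-> ((C <-> B) <-> C) = 6/7 <-> 2/7 = 3/7
(~(B <-> B) -> C) <-> ((B <-> A) <-> ((C <-> B) <-> C)) = 1 <-> 3/7 = 3/7
~((~(B <-> B) -> C) <-> ((B <-> A) <-> ((C <-> B) <-> C))) = ~3/7 = 4/7

4/7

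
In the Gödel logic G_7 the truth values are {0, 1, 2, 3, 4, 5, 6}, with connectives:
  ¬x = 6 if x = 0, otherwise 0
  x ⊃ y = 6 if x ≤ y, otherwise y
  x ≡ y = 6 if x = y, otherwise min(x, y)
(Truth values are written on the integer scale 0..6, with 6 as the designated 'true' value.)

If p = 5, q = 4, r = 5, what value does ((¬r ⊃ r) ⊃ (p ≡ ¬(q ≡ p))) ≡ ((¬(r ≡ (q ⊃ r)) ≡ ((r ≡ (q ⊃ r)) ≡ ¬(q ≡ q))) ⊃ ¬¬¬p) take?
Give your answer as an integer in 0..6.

6

¬r = ¬5 = 0
¬r ⊃ r = 0 ⊃ 5 = 6
q ≡ p = 4 ≡ 5 = 4
¬(q ≡ p) = ¬4 = 0
p ≡ ¬(q ≡ p) = 5 ≡ 0 = 0
(¬r ⊃ r) ⊃ (p ≡ ¬(q ≡ p)) = 6 ⊃ 0 = 0
q ⊃ r = 4 ⊃ 5 = 6
r ≡ (q ⊃ r) = 5 ≡ 6 = 5
¬(r ≡ (q ⊃ r)) = ¬5 = 0
q ⊃ r = 4 ⊃ 5 = 6
r ≡ (q ⊃ r) = 5 ≡ 6 = 5
q ≡ q = 4 ≡ 4 = 6
¬(q ≡ q) = ¬6 = 0
(r ≡ (q ⊃ r)) ≡ ¬(q ≡ q) = 5 ≡ 0 = 0
¬(r ≡ (q ⊃ r)) ≡ ((r ≡ (q ⊃ r)) ≡ ¬(q ≡ q)) = 0 ≡ 0 = 6
¬p = ¬5 = 0
¬¬p = ¬0 = 6
¬¬¬p = ¬6 = 0
(¬(r ≡ (q ⊃ r)) ≡ ((r ≡ (q ⊃ r)) ≡ ¬(q ≡ q))) ⊃ ¬¬¬p = 6 ⊃ 0 = 0
((¬r ⊃ r) ⊃ (p ≡ ¬(q ≡ p))) ≡ ((¬(r ≡ (q ⊃ r)) ≡ ((r ≡ (q ⊃ r)) ≡ ¬(q ≡ q))) ⊃ ¬¬¬p) = 0 ≡ 0 = 6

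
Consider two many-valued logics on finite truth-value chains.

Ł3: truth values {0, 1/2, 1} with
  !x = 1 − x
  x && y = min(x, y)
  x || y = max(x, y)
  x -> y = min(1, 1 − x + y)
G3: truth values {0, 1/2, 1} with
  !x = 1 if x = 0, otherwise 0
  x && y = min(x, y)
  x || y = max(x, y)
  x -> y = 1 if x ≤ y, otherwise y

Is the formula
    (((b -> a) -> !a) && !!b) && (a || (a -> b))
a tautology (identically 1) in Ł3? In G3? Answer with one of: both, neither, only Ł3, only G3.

In Ł3: at a = 0, b = 0 the value is 0 — not a tautology.
In G3: at a = 0, b = 0 the value is 0 — not a tautology.

neither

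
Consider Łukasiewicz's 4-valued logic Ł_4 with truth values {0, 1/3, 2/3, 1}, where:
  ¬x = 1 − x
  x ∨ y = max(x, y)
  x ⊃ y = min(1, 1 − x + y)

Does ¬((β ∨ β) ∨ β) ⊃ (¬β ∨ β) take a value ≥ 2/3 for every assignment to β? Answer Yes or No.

Yes

β = 0 ↦ 1
β = 1/3 ↦ 1
β = 2/3 ↦ 1
β = 1 ↦ 1
Every assignment gives a value ≥ 2/3.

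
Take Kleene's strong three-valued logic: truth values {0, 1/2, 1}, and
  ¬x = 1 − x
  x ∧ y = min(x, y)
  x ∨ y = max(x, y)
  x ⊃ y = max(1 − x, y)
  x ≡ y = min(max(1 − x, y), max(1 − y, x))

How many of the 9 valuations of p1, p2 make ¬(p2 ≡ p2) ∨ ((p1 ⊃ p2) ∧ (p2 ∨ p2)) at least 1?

3

p1 = 0, p2 = 0 ↦ 0  <
p1 = 0, p2 = 1/2 ↦ 1/2  <
p1 = 0, p2 = 1 ↦ 1  ≥
p1 = 1/2, p2 = 0 ↦ 0  <
p1 = 1/2, p2 = 1/2 ↦ 1/2  <
p1 = 1/2, p2 = 1 ↦ 1  ≥
p1 = 1, p2 = 0 ↦ 0  <
p1 = 1, p2 = 1/2 ↦ 1/2  <
p1 = 1, p2 = 1 ↦ 1  ≥
So 3 of the 9 assignments meet the threshold.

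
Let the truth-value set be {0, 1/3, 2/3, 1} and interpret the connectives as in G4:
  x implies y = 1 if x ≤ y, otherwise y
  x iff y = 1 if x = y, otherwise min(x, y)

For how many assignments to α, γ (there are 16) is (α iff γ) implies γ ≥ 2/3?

α = 0, γ = 0 ↦ 0  <
α = 0, γ = 1/3 ↦ 1  ≥
α = 0, γ = 2/3 ↦ 1  ≥
α = 0, γ = 1 ↦ 1  ≥
α = 1/3, γ = 0 ↦ 1  ≥
α = 1/3, γ = 1/3 ↦ 1/3  <
α = 1/3, γ = 2/3 ↦ 1  ≥
α = 1/3, γ = 1 ↦ 1  ≥
α = 2/3, γ = 0 ↦ 1  ≥
α = 2/3, γ = 1/3 ↦ 1  ≥
α = 2/3, γ = 2/3 ↦ 2/3  ≥
α = 2/3, γ = 1 ↦ 1  ≥
α = 1, γ = 0 ↦ 1  ≥
α = 1, γ = 1/3 ↦ 1  ≥
α = 1, γ = 2/3 ↦ 1  ≥
α = 1, γ = 1 ↦ 1  ≥
So 14 of the 16 assignments meet the threshold.

14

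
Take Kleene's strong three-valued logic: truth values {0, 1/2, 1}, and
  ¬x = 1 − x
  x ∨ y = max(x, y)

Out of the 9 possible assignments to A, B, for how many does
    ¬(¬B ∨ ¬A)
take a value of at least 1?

1

A = 0, B = 0 ↦ 0  <
A = 0, B = 1/2 ↦ 0  <
A = 0, B = 1 ↦ 0  <
A = 1/2, B = 0 ↦ 0  <
A = 1/2, B = 1/2 ↦ 1/2  <
A = 1/2, B = 1 ↦ 1/2  <
A = 1, B = 0 ↦ 0  <
A = 1, B = 1/2 ↦ 1/2  <
A = 1, B = 1 ↦ 1  ≥
So 1 of the 9 assignments meets the threshold.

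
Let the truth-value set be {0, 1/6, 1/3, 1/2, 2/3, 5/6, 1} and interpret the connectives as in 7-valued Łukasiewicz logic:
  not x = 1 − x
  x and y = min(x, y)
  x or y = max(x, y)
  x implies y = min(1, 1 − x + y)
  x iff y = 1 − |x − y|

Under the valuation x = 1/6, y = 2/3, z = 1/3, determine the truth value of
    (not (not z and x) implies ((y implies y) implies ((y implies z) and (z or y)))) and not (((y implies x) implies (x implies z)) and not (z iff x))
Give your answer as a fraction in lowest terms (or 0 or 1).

not z = not 1/3 = 2/3
not z and x = 2/3 and 1/6 = 1/6
not (not z and x) = not 1/6 = 5/6
y implies y = 2/3 implies 2/3 = 1
y implies z = 2/3 implies 1/3 = 2/3
z or y = 1/3 or 2/3 = 2/3
(y implies z) and (z or y) = 2/3 and 2/3 = 2/3
(y implies y) implies ((y implies z) and (z or y)) = 1 implies 2/3 = 2/3
not (not z and x) implies ((y implies y) implies ((y implies z) and (z or y))) = 5/6 implies 2/3 = 5/6
y implies x = 2/3 implies 1/6 = 1/2
x implies z = 1/6 implies 1/3 = 1
(y implies x) implies (x implies z) = 1/2 implies 1 = 1
z iff x = 1/3 iff 1/6 = 5/6
not (z iff x) = not 5/6 = 1/6
((y implies x) implies (x implies z)) and not (z iff x) = 1 and 1/6 = 1/6
not (((y implies x) implies (x implies z)) and not (z iff x)) = not 1/6 = 5/6
(not (not z and x) implies ((y implies y) implies ((y implies z) and (z or y)))) and not (((y implies x) implies (x implies z)) and not (z iff x)) = 5/6 and 5/6 = 5/6

5/6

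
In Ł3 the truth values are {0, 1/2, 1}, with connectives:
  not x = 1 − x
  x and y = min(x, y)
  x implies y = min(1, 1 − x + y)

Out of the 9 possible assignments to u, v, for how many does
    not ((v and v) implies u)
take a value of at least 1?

1

u = 0, v = 0 ↦ 0  <
u = 0, v = 1/2 ↦ 1/2  <
u = 0, v = 1 ↦ 1  ≥
u = 1/2, v = 0 ↦ 0  <
u = 1/2, v = 1/2 ↦ 0  <
u = 1/2, v = 1 ↦ 1/2  <
u = 1, v = 0 ↦ 0  <
u = 1, v = 1/2 ↦ 0  <
u = 1, v = 1 ↦ 0  <
So 1 of the 9 assignments meets the threshold.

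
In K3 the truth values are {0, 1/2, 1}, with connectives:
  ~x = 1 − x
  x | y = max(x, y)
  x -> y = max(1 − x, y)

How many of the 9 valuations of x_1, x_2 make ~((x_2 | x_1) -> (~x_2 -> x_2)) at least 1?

x_1 = 0, x_2 = 0 ↦ 0  <
x_1 = 0, x_2 = 1/2 ↦ 1/2  <
x_1 = 0, x_2 = 1 ↦ 0  <
x_1 = 1/2, x_2 = 0 ↦ 1/2  <
x_1 = 1/2, x_2 = 1/2 ↦ 1/2  <
x_1 = 1/2, x_2 = 1 ↦ 0  <
x_1 = 1, x_2 = 0 ↦ 1  ≥
x_1 = 1, x_2 = 1/2 ↦ 1/2  <
x_1 = 1, x_2 = 1 ↦ 0  <
So 1 of the 9 assignments meets the threshold.

1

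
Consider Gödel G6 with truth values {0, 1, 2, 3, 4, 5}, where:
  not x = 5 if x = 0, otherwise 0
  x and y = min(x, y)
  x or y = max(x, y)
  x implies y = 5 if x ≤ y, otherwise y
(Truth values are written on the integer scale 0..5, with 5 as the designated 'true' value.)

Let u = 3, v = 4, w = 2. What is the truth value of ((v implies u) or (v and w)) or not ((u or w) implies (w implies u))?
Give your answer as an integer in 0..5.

v implies u = 4 implies 3 = 3
v and w = 4 and 2 = 2
(v implies u) or (v and w) = 3 or 2 = 3
u or w = 3 or 2 = 3
w implies u = 2 implies 3 = 5
(u or w) implies (w implies u) = 3 implies 5 = 5
not ((u or w) implies (w implies u)) = not 5 = 0
((v implies u) or (v and w)) or not ((u or w) implies (w implies u)) = 3 or 0 = 3

3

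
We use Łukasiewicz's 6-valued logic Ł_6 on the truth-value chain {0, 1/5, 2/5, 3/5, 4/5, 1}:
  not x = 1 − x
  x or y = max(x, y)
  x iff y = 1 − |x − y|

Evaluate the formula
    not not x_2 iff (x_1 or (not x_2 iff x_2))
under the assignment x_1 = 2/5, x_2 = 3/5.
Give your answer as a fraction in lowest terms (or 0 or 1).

4/5

not x_2 = not 3/5 = 2/5
not not x_2 = not 2/5 = 3/5
not x_2 = not 3/5 = 2/5
not x_2 iff x_2 = 2/5 iff 3/5 = 4/5
x_1 or (not x_2 iff x_2) = 2/5 or 4/5 = 4/5
not not x_2 iff (x_1 or (not x_2 iff x_2)) = 3/5 iff 4/5 = 4/5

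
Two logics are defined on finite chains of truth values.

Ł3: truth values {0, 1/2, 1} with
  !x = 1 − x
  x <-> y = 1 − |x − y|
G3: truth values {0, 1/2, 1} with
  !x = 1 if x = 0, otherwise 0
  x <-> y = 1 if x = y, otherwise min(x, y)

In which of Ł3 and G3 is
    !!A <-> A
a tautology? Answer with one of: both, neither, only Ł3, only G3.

In Ł3: every assignment gives 1 — tautology.
In G3: at A = 1/2 the value is 1/2 — not a tautology.

only Ł3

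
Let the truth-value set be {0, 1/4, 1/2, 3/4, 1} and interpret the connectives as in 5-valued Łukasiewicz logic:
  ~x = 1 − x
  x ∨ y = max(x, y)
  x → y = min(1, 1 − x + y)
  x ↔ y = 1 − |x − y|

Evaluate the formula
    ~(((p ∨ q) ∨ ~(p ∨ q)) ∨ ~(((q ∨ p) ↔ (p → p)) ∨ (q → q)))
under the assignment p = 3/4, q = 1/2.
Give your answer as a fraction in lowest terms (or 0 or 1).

1/4

p ∨ q = 3/4 ∨ 1/2 = 3/4
p ∨ q = 3/4 ∨ 1/2 = 3/4
~(p ∨ q) = ~3/4 = 1/4
(p ∨ q) ∨ ~(p ∨ q) = 3/4 ∨ 1/4 = 3/4
q ∨ p = 1/2 ∨ 3/4 = 3/4
p → p = 3/4 → 3/4 = 1
(q ∨ p) ↔ (p → p) = 3/4 ↔ 1 = 3/4
q → q = 1/2 → 1/2 = 1
((q ∨ p) ↔ (p → p)) ∨ (q → q) = 3/4 ∨ 1 = 1
~(((q ∨ p) ↔ (p → p)) ∨ (q → q)) = ~1 = 0
((p ∨ q) ∨ ~(p ∨ q)) ∨ ~(((q ∨ p) ↔ (p → p)) ∨ (q → q)) = 3/4 ∨ 0 = 3/4
~(((p ∨ q) ∨ ~(p ∨ q)) ∨ ~(((q ∨ p) ↔ (p → p)) ∨ (q → q))) = ~3/4 = 1/4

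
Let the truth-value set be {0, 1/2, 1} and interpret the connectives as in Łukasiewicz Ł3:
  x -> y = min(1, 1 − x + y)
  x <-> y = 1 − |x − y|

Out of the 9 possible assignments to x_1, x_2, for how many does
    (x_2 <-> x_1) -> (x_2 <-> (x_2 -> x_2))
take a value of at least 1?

x_1 = 0, x_2 = 0 ↦ 0  <
x_1 = 0, x_2 = 1/2 ↦ 1  ≥
x_1 = 0, x_2 = 1 ↦ 1  ≥
x_1 = 1/2, x_2 = 0 ↦ 1/2  <
x_1 = 1/2, x_2 = 1/2 ↦ 1/2  <
x_1 = 1/2, x_2 = 1 ↦ 1  ≥
x_1 = 1, x_2 = 0 ↦ 1  ≥
x_1 = 1, x_2 = 1/2 ↦ 1  ≥
x_1 = 1, x_2 = 1 ↦ 1  ≥
So 6 of the 9 assignments meet the threshold.

6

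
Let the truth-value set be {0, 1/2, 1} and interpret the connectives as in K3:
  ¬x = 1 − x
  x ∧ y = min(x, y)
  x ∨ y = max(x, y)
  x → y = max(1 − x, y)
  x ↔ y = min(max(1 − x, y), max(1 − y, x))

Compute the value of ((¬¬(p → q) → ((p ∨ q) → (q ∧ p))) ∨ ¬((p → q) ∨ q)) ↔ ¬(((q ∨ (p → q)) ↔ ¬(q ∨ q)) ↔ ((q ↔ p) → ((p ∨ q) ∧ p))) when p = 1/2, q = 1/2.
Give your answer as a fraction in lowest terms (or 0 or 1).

1/2

p → q = 1/2 → 1/2 = 1/2
¬(p → q) = ¬1/2 = 1/2
¬¬(p → q) = ¬1/2 = 1/2
p ∨ q = 1/2 ∨ 1/2 = 1/2
q ∧ p = 1/2 ∧ 1/2 = 1/2
(p ∨ q) → (q ∧ p) = 1/2 → 1/2 = 1/2
¬¬(p → q) → ((p ∨ q) → (q ∧ p)) = 1/2 → 1/2 = 1/2
p → q = 1/2 → 1/2 = 1/2
(p → q) ∨ q = 1/2 ∨ 1/2 = 1/2
¬((p → q) ∨ q) = ¬1/2 = 1/2
(¬¬(p → q) → ((p ∨ q) → (q ∧ p))) ∨ ¬((p → q) ∨ q) = 1/2 ∨ 1/2 = 1/2
p → q = 1/2 → 1/2 = 1/2
q ∨ (p → q) = 1/2 ∨ 1/2 = 1/2
q ∨ q = 1/2 ∨ 1/2 = 1/2
¬(q ∨ q) = ¬1/2 = 1/2
(q ∨ (p → q)) ↔ ¬(q ∨ q) = 1/2 ↔ 1/2 = 1/2
q ↔ p = 1/2 ↔ 1/2 = 1/2
p ∨ q = 1/2 ∨ 1/2 = 1/2
(p ∨ q) ∧ p = 1/2 ∧ 1/2 = 1/2
(q ↔ p) → ((p ∨ q) ∧ p) = 1/2 → 1/2 = 1/2
((q ∨ (p → q)) ↔ ¬(q ∨ q)) ↔ ((q ↔ p) → ((p ∨ q) ∧ p)) = 1/2 ↔ 1/2 = 1/2
¬(((q ∨ (p → q)) ↔ ¬(q ∨ q)) ↔ ((q ↔ p) → ((p ∨ q) ∧ p))) = ¬1/2 = 1/2
((¬¬(p → q) → ((p ∨ q) → (q ∧ p))) ∨ ¬((p → q) ∨ q)) ↔ ¬(((q ∨ (p → q)) ↔ ¬(q ∨ q)) ↔ ((q ↔ p) → ((p ∨ q) ∧ p))) = 1/2 ↔ 1/2 = 1/2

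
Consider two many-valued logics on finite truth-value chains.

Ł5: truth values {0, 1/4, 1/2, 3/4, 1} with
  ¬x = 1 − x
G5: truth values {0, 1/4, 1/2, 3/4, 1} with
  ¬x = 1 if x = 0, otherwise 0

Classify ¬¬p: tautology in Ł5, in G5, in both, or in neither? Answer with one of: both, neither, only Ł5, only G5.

neither

In Ł5: at p = 0 the value is 0 — not a tautology.
In G5: at p = 0 the value is 0 — not a tautology.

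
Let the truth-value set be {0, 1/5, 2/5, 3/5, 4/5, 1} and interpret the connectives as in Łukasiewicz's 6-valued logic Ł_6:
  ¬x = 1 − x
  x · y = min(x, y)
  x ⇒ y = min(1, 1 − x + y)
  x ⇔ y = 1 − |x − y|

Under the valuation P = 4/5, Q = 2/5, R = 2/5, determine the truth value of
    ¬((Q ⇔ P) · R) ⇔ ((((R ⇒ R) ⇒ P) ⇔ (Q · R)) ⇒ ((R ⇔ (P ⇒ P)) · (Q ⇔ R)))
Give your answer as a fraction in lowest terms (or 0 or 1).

4/5

Q ⇔ P = 2/5 ⇔ 4/5 = 3/5
(Q ⇔ P) · R = 3/5 · 2/5 = 2/5
¬((Q ⇔ P) · R) = ¬2/5 = 3/5
R ⇒ R = 2/5 ⇒ 2/5 = 1
(R ⇒ R) ⇒ P = 1 ⇒ 4/5 = 4/5
Q · R = 2/5 · 2/5 = 2/5
((R ⇒ R) ⇒ P) ⇔ (Q · R) = 4/5 ⇔ 2/5 = 3/5
P ⇒ P = 4/5 ⇒ 4/5 = 1
R ⇔ (P ⇒ P) = 2/5 ⇔ 1 = 2/5
Q ⇔ R = 2/5 ⇔ 2/5 = 1
(R ⇔ (P ⇒ P)) · (Q ⇔ R) = 2/5 · 1 = 2/5
(((R ⇒ R) ⇒ P) ⇔ (Q · R)) ⇒ ((R ⇔ (P ⇒ P)) · (Q ⇔ R)) = 3/5 ⇒ 2/5 = 4/5
¬((Q ⇔ P) · R) ⇔ ((((R ⇒ R) ⇒ P) ⇔ (Q · R)) ⇒ ((R ⇔ (P ⇒ P)) · (Q ⇔ R))) = 3/5 ⇔ 4/5 = 4/5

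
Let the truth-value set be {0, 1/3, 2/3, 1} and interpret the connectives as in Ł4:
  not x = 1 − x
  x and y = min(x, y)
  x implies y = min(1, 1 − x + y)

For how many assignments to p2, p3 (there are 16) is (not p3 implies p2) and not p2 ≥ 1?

p2 = 0, p3 = 0 ↦ 0  <
p2 = 0, p3 = 1/3 ↦ 1/3  <
p2 = 0, p3 = 2/3 ↦ 2/3  <
p2 = 0, p3 = 1 ↦ 1  ≥
p2 = 1/3, p3 = 0 ↦ 1/3  <
p2 = 1/3, p3 = 1/3 ↦ 2/3  <
p2 = 1/3, p3 = 2/3 ↦ 2/3  <
p2 = 1/3, p3 = 1 ↦ 2/3  <
p2 = 2/3, p3 = 0 ↦ 1/3  <
p2 = 2/3, p3 = 1/3 ↦ 1/3  <
p2 = 2/3, p3 = 2/3 ↦ 1/3  <
p2 = 2/3, p3 = 1 ↦ 1/3  <
p2 = 1, p3 = 0 ↦ 0  <
p2 = 1, p3 = 1/3 ↦ 0  <
p2 = 1, p3 = 2/3 ↦ 0  <
p2 = 1, p3 = 1 ↦ 0  <
So 1 of the 16 assignments meets the threshold.

1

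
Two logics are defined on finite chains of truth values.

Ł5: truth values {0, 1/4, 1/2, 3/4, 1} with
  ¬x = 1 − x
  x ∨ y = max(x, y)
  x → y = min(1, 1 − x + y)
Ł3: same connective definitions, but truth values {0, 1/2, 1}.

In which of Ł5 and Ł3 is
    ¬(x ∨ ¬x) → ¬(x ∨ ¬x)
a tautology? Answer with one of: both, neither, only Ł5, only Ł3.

In Ł5: every assignment gives 1 — tautology.
In Ł3: every assignment gives 1 — tautology.

both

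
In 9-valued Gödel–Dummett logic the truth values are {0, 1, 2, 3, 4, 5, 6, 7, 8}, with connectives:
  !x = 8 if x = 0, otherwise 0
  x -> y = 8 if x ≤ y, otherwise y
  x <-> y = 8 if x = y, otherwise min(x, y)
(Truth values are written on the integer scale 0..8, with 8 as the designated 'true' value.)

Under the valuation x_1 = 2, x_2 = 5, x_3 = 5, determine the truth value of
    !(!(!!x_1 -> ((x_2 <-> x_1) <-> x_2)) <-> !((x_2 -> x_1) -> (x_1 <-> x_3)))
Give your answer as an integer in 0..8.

!x_1 = !2 = 0
!!x_1 = !0 = 8
x_2 <-> x_1 = 5 <-> 2 = 2
(x_2 <-> x_1) <-> x_2 = 2 <-> 5 = 2
!!x_1 -> ((x_2 <-> x_1) <-> x_2) = 8 -> 2 = 2
!(!!x_1 -> ((x_2 <-> x_1) <-> x_2)) = !2 = 0
x_2 -> x_1 = 5 -> 2 = 2
x_1 <-> x_3 = 2 <-> 5 = 2
(x_2 -> x_1) -> (x_1 <-> x_3) = 2 -> 2 = 8
!((x_2 -> x_1) -> (x_1 <-> x_3)) = !8 = 0
!(!!x_1 -> ((x_2 <-> x_1) <-> x_2)) <-> !((x_2 -> x_1) -> (x_1 <-> x_3)) = 0 <-> 0 = 8
!(!(!!x_1 -> ((x_2 <-> x_1) <-> x_2)) <-> !((x_2 -> x_1) -> (x_1 <-> x_3))) = !8 = 0

0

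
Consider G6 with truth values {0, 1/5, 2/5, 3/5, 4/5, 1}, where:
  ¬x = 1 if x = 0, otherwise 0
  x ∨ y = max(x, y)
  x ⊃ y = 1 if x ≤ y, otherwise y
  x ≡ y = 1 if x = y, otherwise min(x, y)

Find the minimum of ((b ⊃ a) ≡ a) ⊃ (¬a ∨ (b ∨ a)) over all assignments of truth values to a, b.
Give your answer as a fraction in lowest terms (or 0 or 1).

2/5

Take a = 1/5, b = 2/5:
b ⊃ a = 2/5 ⊃ 1/5 = 1/5
(b ⊃ a) ≡ a = 1/5 ≡ 1/5 = 1
¬a = ¬1/5 = 0
b ∨ a = 2/5 ∨ 1/5 = 2/5
¬a ∨ (b ∨ a) = 0 ∨ 2/5 = 2/5
((b ⊃ a) ≡ a) ⊃ (¬a ∨ (b ∨ a)) = 1 ⊃ 2/5 = 2/5
No assignment yields a value below 2/5, so this is the minimum.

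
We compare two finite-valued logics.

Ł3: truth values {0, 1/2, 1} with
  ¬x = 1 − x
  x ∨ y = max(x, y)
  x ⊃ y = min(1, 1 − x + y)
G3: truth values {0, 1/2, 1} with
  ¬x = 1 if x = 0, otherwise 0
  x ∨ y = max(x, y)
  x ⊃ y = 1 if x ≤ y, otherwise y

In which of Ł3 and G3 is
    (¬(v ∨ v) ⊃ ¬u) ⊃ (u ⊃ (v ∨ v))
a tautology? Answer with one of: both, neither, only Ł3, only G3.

In Ł3: every assignment gives 1 — tautology.
In G3: at u = 1, v = 1/2 the value is 1/2 — not a tautology.

only Ł3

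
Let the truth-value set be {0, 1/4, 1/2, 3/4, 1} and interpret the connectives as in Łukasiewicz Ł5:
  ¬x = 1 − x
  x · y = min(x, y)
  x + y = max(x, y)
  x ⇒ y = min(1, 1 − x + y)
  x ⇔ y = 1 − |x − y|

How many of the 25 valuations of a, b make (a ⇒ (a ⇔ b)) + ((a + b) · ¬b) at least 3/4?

24

value 1: 20 assignments (counts)
value 3/4: 4 assignments (counts)
value 1/2: 1 assignment
So 24 of the 25 assignments meet the threshold.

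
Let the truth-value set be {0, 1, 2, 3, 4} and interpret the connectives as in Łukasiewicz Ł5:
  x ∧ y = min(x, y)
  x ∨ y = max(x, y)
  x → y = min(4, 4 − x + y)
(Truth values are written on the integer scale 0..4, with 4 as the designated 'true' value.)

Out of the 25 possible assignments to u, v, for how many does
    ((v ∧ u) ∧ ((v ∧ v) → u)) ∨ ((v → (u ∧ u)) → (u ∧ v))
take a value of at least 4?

5

value 4: 5 assignments (counts)
value 3: 5 assignments
value 2: 5 assignments
value 1: 5 assignments
value 0: 5 assignments
So 5 of the 25 assignments meet the threshold.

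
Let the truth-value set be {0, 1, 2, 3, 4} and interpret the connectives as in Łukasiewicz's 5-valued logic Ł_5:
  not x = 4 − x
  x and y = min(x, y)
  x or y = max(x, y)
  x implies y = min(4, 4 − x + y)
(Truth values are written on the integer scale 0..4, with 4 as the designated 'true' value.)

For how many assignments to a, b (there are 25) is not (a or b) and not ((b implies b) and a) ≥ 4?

1

value 4: 1 assignment (counts)
value 3: 3 assignments
value 2: 5 assignments
value 1: 7 assignments
value 0: 9 assignments
So 1 of the 25 assignments meets the threshold.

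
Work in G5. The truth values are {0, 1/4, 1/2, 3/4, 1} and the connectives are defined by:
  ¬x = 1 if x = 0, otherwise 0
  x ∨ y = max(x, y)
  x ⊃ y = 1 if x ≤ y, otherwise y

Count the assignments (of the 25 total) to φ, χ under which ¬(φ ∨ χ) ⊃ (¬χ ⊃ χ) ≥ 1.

24

value 1: 24 assignments (counts)
value 0: 1 assignment
So 24 of the 25 assignments meet the threshold.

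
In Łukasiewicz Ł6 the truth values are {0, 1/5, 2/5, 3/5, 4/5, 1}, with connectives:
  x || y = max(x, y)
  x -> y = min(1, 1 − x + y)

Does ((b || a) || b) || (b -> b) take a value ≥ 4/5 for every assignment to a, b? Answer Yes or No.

Yes

At a = 1/5, b = 1/5, for instance:
b || a = 1/5 || 1/5 = 1/5
(b || a) || b = 1/5 || 1/5 = 1/5
b -> b = 1/5 -> 1/5 = 1
((b || a) || b) || (b -> b) = 1/5 || 1 = 1
and checking the remaining 35 assignments likewise gives ≥ 4/5 in every case.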